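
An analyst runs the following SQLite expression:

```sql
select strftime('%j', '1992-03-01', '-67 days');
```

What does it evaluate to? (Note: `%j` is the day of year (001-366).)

First apply '-67 days': 1992-03-01 → 1991-12-25.
Day-of-year for 1991-12-25: days since 1991-01-01 inclusive = 359, zero-padded to 359.

359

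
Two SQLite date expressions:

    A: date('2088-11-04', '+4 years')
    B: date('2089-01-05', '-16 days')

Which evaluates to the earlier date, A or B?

A = 2092-11-04.
B = 2088-12-20.
B is earlier.

B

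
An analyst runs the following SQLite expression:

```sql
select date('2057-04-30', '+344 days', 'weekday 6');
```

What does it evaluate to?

2058-04-13

Applying '+344 days' to 2057-04-30: counting 344 days forward gives 2058-04-09.
`weekday 6` advances to the next Saturday; 2058-04-09 is a Tuesday, so it moves forward to 2058-04-13.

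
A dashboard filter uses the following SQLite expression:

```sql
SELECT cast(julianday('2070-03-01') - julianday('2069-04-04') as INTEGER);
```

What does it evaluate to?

331

26 days remain in April 2069 after the 4th (30 − 4).
Full months from May 2069 through February 2070 contribute their day counts.
Then 1 day into March 2070.
Total: 26 + 31 + 30 + 31 + 31 + 30 + 31 + 30 + 31 + 31 + 28 + 1 = 331.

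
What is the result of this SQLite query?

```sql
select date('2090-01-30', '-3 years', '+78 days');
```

2087-04-18

Adding -3 years to 2090-01-30 gives 2087-01-30.
Applying '+78 days' to 2087-01-30: counting 78 days forward gives 2087-04-18.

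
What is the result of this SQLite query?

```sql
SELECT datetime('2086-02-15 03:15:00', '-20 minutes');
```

-20 minutes from 2086-02-15 03:15:00 is 2086-02-15 02:55:00.

2086-02-15 02:55:00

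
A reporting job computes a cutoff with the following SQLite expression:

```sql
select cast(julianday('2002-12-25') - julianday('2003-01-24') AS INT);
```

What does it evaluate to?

6 days remain in December 2002 after the 25th (31 − 25).
Then 24 days into January 2003.
Total: 6 + 24 = 30.
The subtraction is earlier − later, so the result is −30 → -30.

-30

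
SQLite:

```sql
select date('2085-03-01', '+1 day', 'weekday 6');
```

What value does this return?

2085-03-03

Advancing 1 more day within March lands on 2085-03-02.
`weekday 6` advances to the next Saturday; 2085-03-02 is a Friday, so it moves forward to 2085-03-03.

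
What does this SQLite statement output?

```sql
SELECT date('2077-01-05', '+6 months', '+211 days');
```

Adding +6 months to 2077-01-05 gives 2077-07-05.
Applying '+211 days' to 2077-07-05: counting 211 days forward gives 2078-02-01.

2078-02-01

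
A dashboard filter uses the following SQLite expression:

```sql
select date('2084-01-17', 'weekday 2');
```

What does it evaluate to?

2084-01-18

`weekday 2` advances to the next Tuesday; 2084-01-17 is a Monday, so it moves forward to 2084-01-18.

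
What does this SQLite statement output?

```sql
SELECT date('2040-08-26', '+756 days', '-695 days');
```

2040-10-26

Applying '+756 days' to 2040-08-26: counting 756 days forward gives 2042-09-21.
Applying '-695 days' to 2042-09-21: counting 695 days back gives 2040-10-26.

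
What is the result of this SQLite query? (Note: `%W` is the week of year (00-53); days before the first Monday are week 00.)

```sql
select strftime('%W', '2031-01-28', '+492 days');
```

22

First apply '+492 days': 2031-01-28 → 2032-06-03.
2032-06-03 is a Thursday. SQLite's %W counts Mondays since the year started; the result is 22.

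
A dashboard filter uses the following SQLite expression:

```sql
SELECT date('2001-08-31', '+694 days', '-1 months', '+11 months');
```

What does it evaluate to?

2004-05-26

Applying '+694 days' to 2001-08-31: counting 694 days forward gives 2003-07-26.
Adding -1 month to 2003-07-26 gives 2003-06-26.
Adding +11 months to 2003-06-26 gives 2004-05-26.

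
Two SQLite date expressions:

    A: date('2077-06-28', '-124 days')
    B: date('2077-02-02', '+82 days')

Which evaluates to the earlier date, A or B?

A

A = 2077-02-24.
B = 2077-04-25.
A is earlier.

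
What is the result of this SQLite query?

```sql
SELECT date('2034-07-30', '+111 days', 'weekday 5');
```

2034-11-24

Applying '+111 days' to 2034-07-30: counting 111 days forward gives 2034-11-18.
`weekday 5` advances to the next Friday; 2034-11-18 is a Saturday, so it moves forward to 2034-11-24.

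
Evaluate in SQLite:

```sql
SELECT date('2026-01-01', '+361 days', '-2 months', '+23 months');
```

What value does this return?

2028-09-28

Applying '+361 days' to 2026-01-01: counting 361 days forward gives 2026-12-28.
Adding -2 months to 2026-12-28 gives 2026-10-28.
Adding +23 months to 2026-10-28 gives 2028-09-28.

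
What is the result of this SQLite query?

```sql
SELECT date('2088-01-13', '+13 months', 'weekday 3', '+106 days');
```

2089-06-02

Adding +13 months to 2088-01-13 gives 2089-02-13.
`weekday 3` advances to the next Wednesday; 2089-02-13 is a Sunday, so it moves forward to 2089-02-16.
Applying '+106 days' to 2089-02-16: counting 106 days forward gives 2089-06-02.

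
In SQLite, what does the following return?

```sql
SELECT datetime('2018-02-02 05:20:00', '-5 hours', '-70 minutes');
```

-5 hours from 2018-02-02 05:20:00 is 2018-02-02 00:20:00.
70 minutes = 1h 10m; -70 minutes from 2018-02-02 00:20:00 is 2018-02-01 23:10:00 (crosses midnight).

2018-02-01 23:10:00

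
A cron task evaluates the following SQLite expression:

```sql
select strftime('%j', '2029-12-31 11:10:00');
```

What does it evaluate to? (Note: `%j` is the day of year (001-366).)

365

Day-of-year for 2029-12-31: days since 2029-01-01 inclusive = 365, zero-padded to 365.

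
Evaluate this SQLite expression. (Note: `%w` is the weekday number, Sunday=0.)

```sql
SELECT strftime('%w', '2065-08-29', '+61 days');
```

First apply '+61 days': 2065-08-29 → 2065-10-29.
2065-10-29 is a Thursday; with Sunday=0 that is 4.

4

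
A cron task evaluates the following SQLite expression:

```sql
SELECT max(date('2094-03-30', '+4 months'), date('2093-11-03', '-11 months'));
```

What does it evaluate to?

date('2094-03-30', '+4 months') → 2094-07-30.
date('2093-11-03', '-11 months') → 2092-12-03.
Later of the two is 2094-07-30.

2094-07-30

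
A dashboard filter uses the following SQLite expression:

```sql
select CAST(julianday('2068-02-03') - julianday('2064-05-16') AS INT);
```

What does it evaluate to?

1358

15 days remain in May 2064 after the 16th (31 − 16).
Full months from June 2064 through January 2068 contribute their day counts.
Then 3 days into February 2068.
Total: 15 + 30 + 31 + 31 + 30 + 31 + 30 + 31 + 31 + 28 + 31 + 30 + 31 + 30 + 31 + 31 + 30 + 31 + 30 + 31 + 31 + 28 + 31 + 30 + 31 + 30 + 31 + 31 + 30 + 31 + 30 + 31 + 31 + 28 + 31 + 30 + 31 + 30 + 31 + 31 + 30 + 31 + 30 + 31 + 31 + 3 = 1358.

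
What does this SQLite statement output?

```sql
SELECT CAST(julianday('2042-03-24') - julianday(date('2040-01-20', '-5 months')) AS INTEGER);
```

Adding -5 months to 2040-01-20 gives 2039-08-20.
11 days remain in August 2039 after the 20th (31 − 20).
Full months from September 2039 through February 2042 contribute their day counts.
Then 24 days into March 2042.
Total: 11 + 30 + 31 + 30 + 31 + 31 + 29 + 31 + 30 + 31 + 30 + 31 + 31 + 30 + 31 + 30 + 31 + 31 + 28 + 31 + 30 + 31 + 30 + 31 + 31 + 30 + 31 + 30 + 31 + 31 + 28 + 24 = 947.

947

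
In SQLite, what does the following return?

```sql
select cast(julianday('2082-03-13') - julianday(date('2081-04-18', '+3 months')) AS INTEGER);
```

Adding +3 months to 2081-04-18 gives 2081-07-18.
13 days remain in July 2081 after the 18th (31 − 18).
Full months from August 2081 through February 2082 contribute their day counts.
Then 13 days into March 2082.
Total: 13 + 31 + 30 + 31 + 30 + 31 + 31 + 28 + 13 = 238.

238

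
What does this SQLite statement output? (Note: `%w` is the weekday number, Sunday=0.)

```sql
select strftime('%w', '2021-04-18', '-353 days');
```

4

First apply '-353 days': 2021-04-18 → 2020-04-30.
2020-04-30 is a Thursday; with Sunday=0 that is 4.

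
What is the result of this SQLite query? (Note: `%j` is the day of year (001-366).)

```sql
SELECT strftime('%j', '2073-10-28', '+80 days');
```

016

First apply '+80 days': 2073-10-28 → 2074-01-16.
Day-of-year for 2074-01-16: days since 2074-01-01 inclusive = 16, zero-padded to 016.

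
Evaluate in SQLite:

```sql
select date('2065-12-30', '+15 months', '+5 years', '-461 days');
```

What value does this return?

Adding +15 months to 2065-12-30 gives 2067-03-30.
Adding +5 years to 2067-03-30 gives 2072-03-30.
Applying '-461 days' to 2072-03-30: counting 461 days back gives 2070-12-25.

2070-12-25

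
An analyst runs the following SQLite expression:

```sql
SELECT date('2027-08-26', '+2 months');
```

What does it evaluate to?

Adding +2 months to 2027-08-26 gives 2027-10-26.

2027-10-26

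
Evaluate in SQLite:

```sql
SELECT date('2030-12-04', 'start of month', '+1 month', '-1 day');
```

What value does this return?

2030-12-31

`start of month` rewinds 2030-12-04 to 2030-12-01.
Adding +1 month to 2030-12-01 gives 2031-01-01.
Going back 1 day from 2031-01-01 reaches 2030-12-31 (last day of December, 31 days).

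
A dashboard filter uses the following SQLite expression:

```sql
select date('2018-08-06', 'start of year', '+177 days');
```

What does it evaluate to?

2018-06-27

`start of year` rewinds 2018-08-06 to 2018-01-01.
Applying '+177 days' to 2018-01-01: counting 177 days forward gives 2018-06-27.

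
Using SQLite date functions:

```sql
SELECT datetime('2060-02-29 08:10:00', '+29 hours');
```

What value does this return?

2060-03-01 13:10:00

+29 hours from 2060-02-29 08:10:00 is 2060-03-01 13:10:00 (crosses midnight).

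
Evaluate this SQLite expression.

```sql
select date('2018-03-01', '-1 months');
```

2018-02-01

Adding -1 month to 2018-03-01 gives 2018-02-01.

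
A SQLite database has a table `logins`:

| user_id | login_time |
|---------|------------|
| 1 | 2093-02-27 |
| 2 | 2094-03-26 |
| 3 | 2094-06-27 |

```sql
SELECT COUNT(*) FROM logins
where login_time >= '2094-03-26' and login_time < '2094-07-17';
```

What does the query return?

2

Rows in [2094-03-26, 2094-07-17): 2094-03-26, 2094-06-27 → 2 rows.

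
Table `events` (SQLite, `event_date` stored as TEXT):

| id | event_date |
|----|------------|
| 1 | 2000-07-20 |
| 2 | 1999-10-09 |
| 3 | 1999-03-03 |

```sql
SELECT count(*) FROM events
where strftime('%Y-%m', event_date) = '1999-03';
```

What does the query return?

1

Rows with year-month 1999-03: 1999-03-03 → 1.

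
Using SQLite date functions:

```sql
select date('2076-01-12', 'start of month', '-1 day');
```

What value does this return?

2075-12-31

`start of month` rewinds 2076-01-12 to 2076-01-01.
Going back 1 day from 2076-01-01 reaches 2075-12-31 (last day of December, 31 days).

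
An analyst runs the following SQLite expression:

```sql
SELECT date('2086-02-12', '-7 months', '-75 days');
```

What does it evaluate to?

Adding -7 months to 2086-02-12 gives 2085-07-12.
Applying '-75 days' to 2085-07-12: counting 75 days back gives 2085-04-28.

2085-04-28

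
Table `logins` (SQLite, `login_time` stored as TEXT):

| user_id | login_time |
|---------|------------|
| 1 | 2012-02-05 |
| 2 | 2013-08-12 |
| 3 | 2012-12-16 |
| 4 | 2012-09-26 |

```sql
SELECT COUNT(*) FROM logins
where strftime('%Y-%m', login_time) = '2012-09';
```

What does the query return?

1

Rows with year-month 2012-09: 2012-09-26 → 1.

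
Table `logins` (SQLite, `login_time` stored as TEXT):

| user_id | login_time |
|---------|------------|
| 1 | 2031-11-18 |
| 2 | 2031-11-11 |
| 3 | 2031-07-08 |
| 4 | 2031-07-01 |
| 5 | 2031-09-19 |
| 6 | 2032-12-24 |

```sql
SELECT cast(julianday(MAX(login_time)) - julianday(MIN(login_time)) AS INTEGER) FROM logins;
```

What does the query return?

MIN = 2031-07-01, MAX = 2032-12-24.
30 days remain in July 2031 after the 1st (31 − 1).
Full months from August 2031 through November 2032 contribute their day counts.
Then 24 days into December 2032.
Total: 30 + 31 + 30 + 31 + 30 + 31 + 31 + 29 + 31 + 30 + 31 + 30 + 31 + 31 + 30 + 31 + 30 + 24 = 542.

542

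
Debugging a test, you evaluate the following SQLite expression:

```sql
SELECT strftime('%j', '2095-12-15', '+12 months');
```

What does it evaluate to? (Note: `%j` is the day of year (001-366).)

350

First apply '+12 months': 2095-12-15 → 2096-12-15.
Day-of-year for 2096-12-15: days since 2096-01-01 inclusive = 350, zero-padded to 350.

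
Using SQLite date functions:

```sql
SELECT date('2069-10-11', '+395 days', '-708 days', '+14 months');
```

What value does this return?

Applying '+395 days' to 2069-10-11: counting 395 days forward gives 2070-11-10.
Applying '-708 days' to 2070-11-10: counting 708 days back gives 2068-12-02.
Adding +14 months to 2068-12-02 gives 2070-02-02.

2070-02-02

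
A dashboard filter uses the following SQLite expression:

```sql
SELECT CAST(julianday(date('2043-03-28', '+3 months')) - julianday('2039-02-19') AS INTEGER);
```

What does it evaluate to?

1590

Adding +3 months to 2043-03-28 gives 2043-06-28.
9 days remain in February 2039 after the 19th (28 − 19).
Full months from March 2039 through May 2043 contribute their day counts.
Then 28 days into June 2043.
Total: 9 + 31 + 30 + 31 + 30 + 31 + 31 + 30 + 31 + 30 + 31 + 31 + 29 + 31 + 30 + 31 + 30 + 31 + 31 + 30 + 31 + 30 + 31 + 31 + 28 + 31 + 30 + 31 + 30 + 31 + 31 + 30 + 31 + 30 + 31 + 31 + 28 + 31 + 30 + 31 + 30 + 31 + 31 + 30 + 31 + 30 + 31 + 31 + 28 + 31 + 30 + 31 + 28 = 1590.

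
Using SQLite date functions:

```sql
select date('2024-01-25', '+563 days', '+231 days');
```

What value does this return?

Applying '+563 days' to 2024-01-25: counting 563 days forward gives 2025-08-10.
Applying '+231 days' to 2025-08-10: counting 231 days forward gives 2026-03-29.

2026-03-29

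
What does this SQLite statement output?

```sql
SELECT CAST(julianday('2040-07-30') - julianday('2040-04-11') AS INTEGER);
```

19 days remain in April 2040 after the 11th (30 − 11).
May 2040: 31 days.
June 2040: 30 days.
Then 30 days into July 2040.
Total: 19 + 31 + 30 + 30 = 110.

110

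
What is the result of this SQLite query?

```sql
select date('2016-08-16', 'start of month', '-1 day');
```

`start of month` rewinds 2016-08-16 to 2016-08-01.
Going back 1 day from 2016-08-01 reaches 2016-07-31 (last day of July, 31 days).

2016-07-31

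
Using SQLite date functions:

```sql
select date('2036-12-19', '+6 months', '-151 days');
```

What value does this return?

2037-01-19

Adding +6 months to 2036-12-19 gives 2037-06-19.
Applying '-151 days' to 2037-06-19: counting 151 days back gives 2037-01-19.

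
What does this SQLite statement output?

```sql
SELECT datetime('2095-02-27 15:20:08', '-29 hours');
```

2095-02-26 10:20:08

-29 hours from 2095-02-27 15:20:08 is 2095-02-26 10:20:08 (crosses midnight).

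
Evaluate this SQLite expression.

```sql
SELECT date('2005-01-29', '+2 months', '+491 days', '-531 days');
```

Adding +2 months to 2005-01-29 gives 2005-03-29.
Applying '+491 days' to 2005-03-29: counting 491 days forward gives 2006-08-02.
Applying '-531 days' to 2006-08-02: counting 531 days back gives 2005-02-17.

2005-02-17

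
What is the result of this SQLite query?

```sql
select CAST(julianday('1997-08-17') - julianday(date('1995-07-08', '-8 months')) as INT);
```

1013

Adding -8 months to 1995-07-08 gives 1994-11-08.
22 days remain in November 1994 after the 8th (30 − 8).
Full months from December 1994 through July 1997 contribute their day counts.
Then 17 days into August 1997.
Total: 22 + 31 + 31 + 28 + 31 + 30 + 31 + 30 + 31 + 31 + 30 + 31 + 30 + 31 + 31 + 29 + 31 + 30 + 31 + 30 + 31 + 31 + 30 + 31 + 30 + 31 + 31 + 28 + 31 + 30 + 31 + 30 + 31 + 17 = 1013.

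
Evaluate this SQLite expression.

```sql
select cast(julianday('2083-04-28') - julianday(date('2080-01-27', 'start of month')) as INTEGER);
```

1213

`start of month` rewinds 2080-01-27 to 2080-01-01.
30 days remain in January 2080 after the 1st (31 − 1).
Full months from February 2080 through March 2083 contribute their day counts.
Then 28 days into April 2083.
Total: 30 + 29 + 31 + 30 + 31 + 30 + 31 + 31 + 30 + 31 + 30 + 31 + 31 + 28 + 31 + 30 + 31 + 30 + 31 + 31 + 30 + 31 + 30 + 31 + 31 + 28 + 31 + 30 + 31 + 30 + 31 + 31 + 30 + 31 + 30 + 31 + 31 + 28 + 31 + 28 = 1213.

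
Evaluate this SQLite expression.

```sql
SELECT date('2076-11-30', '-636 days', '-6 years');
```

2069-03-05

Applying '-636 days' to 2076-11-30: counting 636 days back gives 2075-03-05.
Adding -6 years to 2075-03-05 gives 2069-03-05.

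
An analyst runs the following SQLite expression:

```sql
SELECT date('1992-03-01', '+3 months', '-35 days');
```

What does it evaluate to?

Adding +3 months to 1992-03-01 gives 1992-06-01.
Going back 1 day from 1992-06-01 reaches 1992-05-31 (last day of May, 31 days).
Going back 31 days from 1992-05-31 reaches 1992-04-30 (last day of April, 30 days).
Going back 3 days within April lands on 1992-04-27.

1992-04-27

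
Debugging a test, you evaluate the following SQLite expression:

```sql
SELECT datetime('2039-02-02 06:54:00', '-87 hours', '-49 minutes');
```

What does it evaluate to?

-87 hours from 2039-02-02 06:54:00 is 2039-01-29 15:54:00 (crosses midnight).
-49 minutes from 2039-01-29 15:54:00 is 2039-01-29 15:05:00.

2039-01-29 15:05:00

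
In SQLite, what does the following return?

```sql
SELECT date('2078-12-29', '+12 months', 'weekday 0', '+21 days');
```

Adding +12 months to 2078-12-29 gives 2079-12-29.
`weekday 0` advances to the next Sunday; 2079-12-29 is a Friday, so it moves forward to 2079-12-31.
December 2079 has 31 days; 0 remain after the 31st, so 1 days reach 2080-01-01.
Advancing 20 more days within January lands on 2080-01-21.

2080-01-21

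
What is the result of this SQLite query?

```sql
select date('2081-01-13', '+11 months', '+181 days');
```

Adding +11 months to 2081-01-13 gives 2081-12-13.
Applying '+181 days' to 2081-12-13: counting 181 days forward gives 2082-06-12.

2082-06-12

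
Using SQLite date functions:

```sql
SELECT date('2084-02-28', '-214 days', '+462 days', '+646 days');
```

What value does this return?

Applying '-214 days' to 2084-02-28: counting 214 days back gives 2083-07-29.
Applying '+462 days' to 2083-07-29: counting 462 days forward gives 2084-11-02.
Applying '+646 days' to 2084-11-02: counting 646 days forward gives 2086-08-10.

2086-08-10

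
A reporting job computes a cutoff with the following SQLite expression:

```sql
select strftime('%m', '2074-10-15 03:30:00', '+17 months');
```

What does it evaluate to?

03

First apply '+17 months': 2074-10-15 03:30:00 → 2076-03-15 03:30:00.
`%m` extracts the 2-digit month (01-12): 03.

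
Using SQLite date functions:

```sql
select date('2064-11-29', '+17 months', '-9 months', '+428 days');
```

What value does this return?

Adding +17 months to 2064-11-29 gives 2066-04-29.
Adding -9 months to 2066-04-29 gives 2065-07-29.
Applying '+428 days' to 2065-07-29: counting 428 days forward gives 2066-09-30.

2066-09-30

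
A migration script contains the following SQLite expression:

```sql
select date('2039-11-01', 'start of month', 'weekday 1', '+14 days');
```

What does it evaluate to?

2039-11-21

`start of month` rewinds 2039-11-01 to 2039-11-01.
`weekday 1` advances to the next Monday; 2039-11-01 is a Tuesday, so it moves forward to 2039-11-07.
Advancing 14 more days within November lands on 2039-11-21.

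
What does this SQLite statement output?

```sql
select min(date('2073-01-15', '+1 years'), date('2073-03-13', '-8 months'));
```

2072-07-13

date('2073-01-15', '+1 years') → 2074-01-15.
date('2073-03-13', '-8 months') → 2072-07-13.
Earlier of the two is 2072-07-13.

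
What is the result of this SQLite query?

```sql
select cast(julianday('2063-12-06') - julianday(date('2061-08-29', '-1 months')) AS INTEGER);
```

Adding -1 month to 2061-08-29 gives 2061-07-29.
2 days remain in July 2061 after the 29th (31 − 29).
Full months from August 2061 through November 2063 contribute their day counts.
Then 6 days into December 2063.
Total: 2 + 31 + 30 + 31 + 30 + 31 + 31 + 28 + 31 + 30 + 31 + 30 + 31 + 31 + 30 + 31 + 30 + 31 + 31 + 28 + 31 + 30 + 31 + 30 + 31 + 31 + 30 + 31 + 30 + 6 = 860.

860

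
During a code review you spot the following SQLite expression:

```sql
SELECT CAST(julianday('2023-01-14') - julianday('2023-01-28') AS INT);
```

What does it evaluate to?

-14

Both dates are in January 2023: 28 − 14 = 14.
The subtraction is earlier − later, so the result is −14 → -14.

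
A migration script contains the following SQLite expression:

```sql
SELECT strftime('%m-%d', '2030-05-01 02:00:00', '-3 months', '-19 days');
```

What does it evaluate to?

First apply '-3 months', '-19 days': 2030-05-01 02:00:00 → 2030-01-13 02:00:00.
`%m-%d` extracts the month-day: 01-13.

01-13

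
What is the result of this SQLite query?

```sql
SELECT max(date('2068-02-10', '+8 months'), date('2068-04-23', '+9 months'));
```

date('2068-02-10', '+8 months') → 2068-10-10.
date('2068-04-23', '+9 months') → 2069-01-23.
Later of the two is 2069-01-23.

2069-01-23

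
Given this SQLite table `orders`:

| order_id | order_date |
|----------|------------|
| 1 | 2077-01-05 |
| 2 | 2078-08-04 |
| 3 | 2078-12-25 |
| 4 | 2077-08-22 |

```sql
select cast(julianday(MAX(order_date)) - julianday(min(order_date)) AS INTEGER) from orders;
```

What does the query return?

MIN = 2077-01-05, MAX = 2078-12-25.
26 days remain in January 2077 after the 5th (31 − 5).
Full months from February 2077 through November 2078 contribute their day counts.
Then 25 days into December 2078.
Total: 26 + 28 + 31 + 30 + 31 + 30 + 31 + 31 + 30 + 31 + 30 + 31 + 31 + 28 + 31 + 30 + 31 + 30 + 31 + 31 + 30 + 31 + 30 + 25 = 719.

719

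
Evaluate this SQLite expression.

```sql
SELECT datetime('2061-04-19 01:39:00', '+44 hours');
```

2061-04-20 21:39:00

+44 hours from 2061-04-19 01:39:00 is 2061-04-20 21:39:00 (crosses midnight).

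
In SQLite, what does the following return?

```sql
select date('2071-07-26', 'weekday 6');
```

`weekday 6` advances to the next Saturday; 2071-07-26 is a Sunday, so it moves forward to 2071-08-01.

2071-08-01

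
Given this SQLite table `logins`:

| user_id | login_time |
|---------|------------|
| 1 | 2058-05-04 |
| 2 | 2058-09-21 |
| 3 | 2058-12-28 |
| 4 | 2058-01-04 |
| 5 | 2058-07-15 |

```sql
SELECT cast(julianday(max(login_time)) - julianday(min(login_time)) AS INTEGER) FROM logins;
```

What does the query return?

358

MIN = 2058-01-04, MAX = 2058-12-28.
27 days remain in January 2058 after the 4th (31 − 4).
Full months from February 2058 through November 2058 contribute their day counts.
Then 28 days into December 2058.
Total: 27 + 28 + 31 + 30 + 31 + 30 + 31 + 31 + 30 + 31 + 30 + 28 = 358.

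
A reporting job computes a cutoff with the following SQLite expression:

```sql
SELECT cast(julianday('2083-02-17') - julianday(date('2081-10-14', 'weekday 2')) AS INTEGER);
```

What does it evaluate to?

`weekday 2` advances to the next Tuesday; 2081-10-14 is already a Tuesday, so it stays at 2081-10-14.
17 days remain in October 2081 after the 14th (31 − 14).
Full months from November 2081 through January 2083 contribute their day counts.
Then 17 days into February 2083.
Total: 17 + 30 + 31 + 31 + 28 + 31 + 30 + 31 + 30 + 31 + 31 + 30 + 31 + 30 + 31 + 31 + 17 = 491.

491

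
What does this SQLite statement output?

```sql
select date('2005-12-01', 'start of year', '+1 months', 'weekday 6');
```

2005-02-05

`start of year` rewinds 2005-12-01 to 2005-01-01.
Adding +1 month to 2005-01-01 gives 2005-02-01.
`weekday 6` advances to the next Saturday; 2005-02-01 is a Tuesday, so it moves forward to 2005-02-05.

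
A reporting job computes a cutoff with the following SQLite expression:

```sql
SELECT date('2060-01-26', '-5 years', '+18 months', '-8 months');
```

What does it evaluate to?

Adding -5 years to 2060-01-26 gives 2055-01-26.
Adding +18 months to 2055-01-26 gives 2056-07-26.
Adding -8 months to 2056-07-26 gives 2055-11-26.

2055-11-26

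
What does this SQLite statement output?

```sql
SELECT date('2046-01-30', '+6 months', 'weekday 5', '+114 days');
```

2046-11-25

Adding +6 months to 2046-01-30 gives 2046-07-30.
`weekday 5` advances to the next Friday; 2046-07-30 is a Monday, so it moves forward to 2046-08-03.
Applying '+114 days' to 2046-08-03: counting 114 days forward gives 2046-11-25.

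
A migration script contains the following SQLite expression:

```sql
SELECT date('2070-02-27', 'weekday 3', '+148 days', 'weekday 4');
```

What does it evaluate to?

2070-07-31

`weekday 3` advances to the next Wednesday; 2070-02-27 is a Thursday, so it moves forward to 2070-03-05.
Applying '+148 days' to 2070-03-05: counting 148 days forward gives 2070-07-31.
`weekday 4` advances to the next Thursday; 2070-07-31 is already a Thursday, so it stays at 2070-07-31.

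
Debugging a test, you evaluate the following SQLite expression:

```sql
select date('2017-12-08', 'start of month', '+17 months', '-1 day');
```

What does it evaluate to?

2019-04-30

`start of month` rewinds 2017-12-08 to 2017-12-01.
Adding +17 months to 2017-12-01 gives 2019-05-01.
Going back 1 day from 2019-05-01 reaches 2019-04-30 (last day of April, 30 days).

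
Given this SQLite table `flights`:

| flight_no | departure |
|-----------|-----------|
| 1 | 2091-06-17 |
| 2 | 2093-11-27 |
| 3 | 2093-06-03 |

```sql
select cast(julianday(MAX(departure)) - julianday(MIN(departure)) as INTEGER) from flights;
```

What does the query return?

MIN = 2091-06-17, MAX = 2093-11-27.
13 days remain in June 2091 after the 17th (30 − 17).
Full months from July 2091 through October 2093 contribute their day counts.
Then 27 days into November 2093.
Total: 13 + 31 + 31 + 30 + 31 + 30 + 31 + 31 + 29 + 31 + 30 + 31 + 30 + 31 + 31 + 30 + 31 + 30 + 31 + 31 + 28 + 31 + 30 + 31 + 30 + 31 + 31 + 30 + 31 + 27 = 894.

894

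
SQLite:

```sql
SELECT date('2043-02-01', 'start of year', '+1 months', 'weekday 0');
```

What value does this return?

`start of year` rewinds 2043-02-01 to 2043-01-01.
Adding +1 month to 2043-01-01 gives 2043-02-01.
`weekday 0` advances to the next Sunday; 2043-02-01 is already a Sunday, so it stays at 2043-02-01.

2043-02-01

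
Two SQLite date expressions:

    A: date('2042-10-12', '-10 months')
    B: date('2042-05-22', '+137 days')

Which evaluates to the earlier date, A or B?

A

A = 2041-12-12.
B = 2042-10-06.
A is earlier.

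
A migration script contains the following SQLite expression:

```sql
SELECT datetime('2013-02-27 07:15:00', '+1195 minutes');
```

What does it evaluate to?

2013-02-28 03:10:00

1195 minutes = 19h 55m; +1195 minutes from 2013-02-27 07:15:00 is 2013-02-28 03:10:00 (crosses midnight).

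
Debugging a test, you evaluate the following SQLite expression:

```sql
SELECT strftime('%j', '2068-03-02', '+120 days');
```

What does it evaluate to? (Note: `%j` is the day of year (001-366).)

First apply '+120 days': 2068-03-02 → 2068-06-30.
Day-of-year for 2068-06-30: days since 2068-01-01 inclusive = 182, zero-padded to 182.

182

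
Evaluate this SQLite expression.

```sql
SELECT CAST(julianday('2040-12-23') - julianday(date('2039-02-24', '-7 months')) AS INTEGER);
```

Adding -7 months to 2039-02-24 gives 2038-07-24.
7 days remain in July 2038 after the 24th (31 − 24).
Full months from August 2038 through November 2040 contribute their day counts.
Then 23 days into December 2040.
Total: 7 + 31 + 30 + 31 + 30 + 31 + 31 + 28 + 31 + 30 + 31 + 30 + 31 + 31 + 30 + 31 + 30 + 31 + 31 + 29 + 31 + 30 + 31 + 30 + 31 + 31 + 30 + 31 + 30 + 23 = 883.

883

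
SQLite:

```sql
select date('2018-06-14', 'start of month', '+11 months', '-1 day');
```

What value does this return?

2019-04-30

`start of month` rewinds 2018-06-14 to 2018-06-01.
Adding +11 months to 2018-06-01 gives 2019-05-01.
Going back 1 day from 2019-05-01 reaches 2019-04-30 (last day of April, 30 days).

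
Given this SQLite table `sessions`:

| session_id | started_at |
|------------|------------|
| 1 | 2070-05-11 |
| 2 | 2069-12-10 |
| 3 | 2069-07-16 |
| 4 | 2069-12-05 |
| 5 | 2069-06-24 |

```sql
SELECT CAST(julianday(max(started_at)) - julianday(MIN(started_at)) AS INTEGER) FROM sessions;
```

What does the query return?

321

MIN = 2069-06-24, MAX = 2070-05-11.
6 days remain in June 2069 after the 24th (30 − 24).
Full months from July 2069 through April 2070 contribute their day counts.
Then 11 days into May 2070.
Total: 6 + 31 + 31 + 30 + 31 + 30 + 31 + 31 + 28 + 31 + 30 + 11 = 321.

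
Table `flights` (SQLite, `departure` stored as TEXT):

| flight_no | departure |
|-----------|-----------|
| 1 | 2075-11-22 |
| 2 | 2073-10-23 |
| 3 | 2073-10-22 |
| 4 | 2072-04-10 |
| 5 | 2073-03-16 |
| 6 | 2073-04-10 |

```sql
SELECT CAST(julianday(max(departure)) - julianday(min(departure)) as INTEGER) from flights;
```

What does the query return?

1321

MIN = 2072-04-10, MAX = 2075-11-22.
20 days remain in April 2072 after the 10th (30 − 10).
Full months from May 2072 through October 2075 contribute their day counts.
Then 22 days into November 2075.
Total: 20 + 31 + 30 + 31 + 31 + 30 + 31 + 30 + 31 + 31 + 28 + 31 + 30 + 31 + 30 + 31 + 31 + 30 + 31 + 30 + 31 + 31 + 28 + 31 + 30 + 31 + 30 + 31 + 31 + 30 + 31 + 30 + 31 + 31 + 28 + 31 + 30 + 31 + 30 + 31 + 31 + 30 + 31 + 22 = 1321.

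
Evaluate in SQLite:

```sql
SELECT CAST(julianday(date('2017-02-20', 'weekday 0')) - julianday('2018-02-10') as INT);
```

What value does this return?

`weekday 0` advances to the next Sunday; 2017-02-20 is a Monday, so it moves forward to 2017-02-26.
2 days remain in February 2017 after the 26th (28 − 26).
Full months from March 2017 through January 2018 contribute their day counts.
Then 10 days into February 2018.
Total: 2 + 31 + 30 + 31 + 30 + 31 + 31 + 30 + 31 + 30 + 31 + 31 + 10 = 349.
The subtraction is earlier − later, so the result is −349 → -349.

-349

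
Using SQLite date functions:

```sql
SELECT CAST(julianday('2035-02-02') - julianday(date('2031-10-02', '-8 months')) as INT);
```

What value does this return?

1461

Adding -8 months to 2031-10-02 gives 2031-02-02.
26 days remain in February 2031 after the 2nd (28 − 2).
Full months from March 2031 through January 2035 contribute their day counts.
Then 2 days into February 2035.
Total: 26 + 31 + 30 + 31 + 30 + 31 + 31 + 30 + 31 + 30 + 31 + 31 + 29 + 31 + 30 + 31 + 30 + 31 + 31 + 30 + 31 + 30 + 31 + 31 + 28 + 31 + 30 + 31 + 30 + 31 + 31 + 30 + 31 + 30 + 31 + 31 + 28 + 31 + 30 + 31 + 30 + 31 + 31 + 30 + 31 + 30 + 31 + 31 + 2 = 1461.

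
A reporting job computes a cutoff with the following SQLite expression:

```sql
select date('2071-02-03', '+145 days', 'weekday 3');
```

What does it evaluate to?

2071-07-01

Applying '+145 days' to 2071-02-03: counting 145 days forward gives 2071-06-28.
`weekday 3` advances to the next Wednesday; 2071-06-28 is a Sunday, so it moves forward to 2071-07-01.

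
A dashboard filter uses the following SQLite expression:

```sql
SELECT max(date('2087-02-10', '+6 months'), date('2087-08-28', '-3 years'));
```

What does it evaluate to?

date('2087-02-10', '+6 months') → 2087-08-10.
date('2087-08-28', '-3 years') → 2084-08-28.
Later of the two is 2087-08-10.

2087-08-10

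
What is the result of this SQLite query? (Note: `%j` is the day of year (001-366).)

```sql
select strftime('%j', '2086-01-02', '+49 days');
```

051

First apply '+49 days': 2086-01-02 → 2086-02-20.
Day-of-year for 2086-02-20: days since 2086-01-01 inclusive = 51, zero-padded to 051.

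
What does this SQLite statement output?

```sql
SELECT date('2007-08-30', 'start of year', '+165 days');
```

`start of year` rewinds 2007-08-30 to 2007-01-01.
Applying '+165 days' to 2007-01-01: counting 165 days forward gives 2007-06-15.

2007-06-15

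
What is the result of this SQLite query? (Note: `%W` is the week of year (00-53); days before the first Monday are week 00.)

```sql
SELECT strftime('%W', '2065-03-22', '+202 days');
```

40

First apply '+202 days': 2065-03-22 → 2065-10-10.
2065-10-10 is a Saturday. SQLite's %W counts Mondays since the year started; the result is 40.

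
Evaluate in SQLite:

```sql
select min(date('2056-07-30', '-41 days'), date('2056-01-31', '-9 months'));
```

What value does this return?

2055-05-01

date('2056-07-30', '-41 days') → 2056-06-19.
date('2056-01-31', '-9 months') → 2055-05-01.
Earlier of the two is 2055-05-01.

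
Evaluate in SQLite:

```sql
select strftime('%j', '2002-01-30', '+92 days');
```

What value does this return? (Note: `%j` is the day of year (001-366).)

122

First apply '+92 days': 2002-01-30 → 2002-05-02.
Day-of-year for 2002-05-02: days since 2002-01-01 inclusive = 122, zero-padded to 122.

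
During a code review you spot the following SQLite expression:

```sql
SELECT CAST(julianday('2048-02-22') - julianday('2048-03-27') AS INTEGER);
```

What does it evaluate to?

7 days remain in February 2048 after the 22nd (29 − 22).
Then 27 days into March 2048.
Total: 7 + 27 = 34.
The subtraction is earlier − later, so the result is −34 → -34.

-34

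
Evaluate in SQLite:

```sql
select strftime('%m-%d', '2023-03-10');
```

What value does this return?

`%m-%d` extracts the month-day: 03-10.

03-10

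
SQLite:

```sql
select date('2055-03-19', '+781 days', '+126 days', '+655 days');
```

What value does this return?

Applying '+781 days' to 2055-03-19: counting 781 days forward gives 2057-05-08.
Applying '+126 days' to 2057-05-08: counting 126 days forward gives 2057-09-11.
Applying '+655 days' to 2057-09-11: counting 655 days forward gives 2059-06-28.

2059-06-28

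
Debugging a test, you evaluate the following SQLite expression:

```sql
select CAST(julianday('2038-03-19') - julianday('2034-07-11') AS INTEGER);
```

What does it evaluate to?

1347

20 days remain in July 2034 after the 11th (31 − 11).
Full months from August 2034 through February 2038 contribute their day counts.
Then 19 days into March 2038.
Total: 20 + 31 + 30 + 31 + 30 + 31 + 31 + 28 + 31 + 30 + 31 + 30 + 31 + 31 + 30 + 31 + 30 + 31 + 31 + 29 + 31 + 30 + 31 + 30 + 31 + 31 + 30 + 31 + 30 + 31 + 31 + 28 + 31 + 30 + 31 + 30 + 31 + 31 + 30 + 31 + 30 + 31 + 31 + 28 + 19 = 1347.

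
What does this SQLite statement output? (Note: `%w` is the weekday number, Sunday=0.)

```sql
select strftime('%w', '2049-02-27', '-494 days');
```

2

First apply '-494 days': 2049-02-27 → 2047-10-22.
2047-10-22 is a Tuesday; with Sunday=0 that is 2.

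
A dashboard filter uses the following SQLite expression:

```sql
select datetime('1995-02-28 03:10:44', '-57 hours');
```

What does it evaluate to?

-57 hours from 1995-02-28 03:10:44 is 1995-02-25 18:10:44 (crosses midnight).

1995-02-25 18:10:44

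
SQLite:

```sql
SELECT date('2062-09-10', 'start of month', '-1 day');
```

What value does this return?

2062-08-31

`start of month` rewinds 2062-09-10 to 2062-09-01.
Going back 1 day from 2062-09-01 reaches 2062-08-31 (last day of August, 31 days).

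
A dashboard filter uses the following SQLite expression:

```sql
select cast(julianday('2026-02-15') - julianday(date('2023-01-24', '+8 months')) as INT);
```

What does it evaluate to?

875

Adding +8 months to 2023-01-24 gives 2023-09-24.
6 days remain in September 2023 after the 24th (30 − 24).
Full months from October 2023 through January 2026 contribute their day counts.
Then 15 days into February 2026.
Total: 6 + 31 + 30 + 31 + 31 + 29 + 31 + 30 + 31 + 30 + 31 + 31 + 30 + 31 + 30 + 31 + 31 + 28 + 31 + 30 + 31 + 30 + 31 + 31 + 30 + 31 + 30 + 31 + 31 + 15 = 875.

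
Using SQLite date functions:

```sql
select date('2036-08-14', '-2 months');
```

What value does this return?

2036-06-14

Adding -2 months to 2036-08-14 gives 2036-06-14.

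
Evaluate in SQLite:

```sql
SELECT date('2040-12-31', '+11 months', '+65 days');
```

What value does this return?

2042-02-04

Adding +11 months to 2040-12-31 targets 2041-11-31. November 2041 has only 30 days, so SQLite normalizes the 1-day overflow forward to 2041-12-01.
Applying '+65 days' to 2041-12-01: counting 65 days forward gives 2042-02-04.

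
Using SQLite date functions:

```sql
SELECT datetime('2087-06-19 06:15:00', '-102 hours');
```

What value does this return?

-102 hours from 2087-06-19 06:15:00 is 2087-06-15 00:15:00 (crosses midnight).

2087-06-15 00:15:00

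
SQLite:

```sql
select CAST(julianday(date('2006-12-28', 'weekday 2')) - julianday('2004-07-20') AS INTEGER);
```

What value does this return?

896

`weekday 2` advances to the next Tuesday; 2006-12-28 is a Thursday, so it moves forward to 2007-01-02.
11 days remain in July 2004 after the 20th (31 − 20).
Full months from August 2004 through December 2006 contribute their day counts.
Then 2 days into January 2007.
Total: 11 + 31 + 30 + 31 + 30 + 31 + 31 + 28 + 31 + 30 + 31 + 30 + 31 + 31 + 30 + 31 + 30 + 31 + 31 + 28 + 31 + 30 + 31 + 30 + 31 + 31 + 30 + 31 + 30 + 31 + 2 = 896.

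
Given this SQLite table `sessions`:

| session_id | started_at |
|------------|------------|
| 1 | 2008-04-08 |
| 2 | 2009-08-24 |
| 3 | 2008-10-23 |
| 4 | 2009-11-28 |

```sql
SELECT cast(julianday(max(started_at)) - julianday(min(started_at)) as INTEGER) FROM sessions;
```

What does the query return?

599

MIN = 2008-04-08, MAX = 2009-11-28.
22 days remain in April 2008 after the 8th (30 − 8).
Full months from May 2008 through October 2009 contribute their day counts.
Then 28 days into November 2009.
Total: 22 + 31 + 30 + 31 + 31 + 30 + 31 + 30 + 31 + 31 + 28 + 31 + 30 + 31 + 30 + 31 + 31 + 30 + 31 + 28 = 599.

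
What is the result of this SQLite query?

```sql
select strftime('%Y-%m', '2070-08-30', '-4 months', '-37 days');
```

2070-03

First apply '-4 months', '-37 days': 2070-08-30 → 2070-03-24.
`%Y-%m` extracts the year-month: 2070-03.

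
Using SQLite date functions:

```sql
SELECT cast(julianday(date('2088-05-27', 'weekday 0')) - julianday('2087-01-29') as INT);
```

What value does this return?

`weekday 0` advances to the next Sunday; 2088-05-27 is a Thursday, so it moves forward to 2088-05-30.
2 days remain in January 2087 after the 29th (31 − 29).
Full months from February 2087 through April 2088 contribute their day counts.
Then 30 days into May 2088.
Total: 2 + 28 + 31 + 30 + 31 + 30 + 31 + 31 + 30 + 31 + 30 + 31 + 31 + 29 + 31 + 30 + 30 = 487.

487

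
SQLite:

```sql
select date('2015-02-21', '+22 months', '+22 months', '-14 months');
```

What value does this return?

2017-08-21

Adding +22 months to 2015-02-21 gives 2016-12-21.
Adding +22 months to 2016-12-21 gives 2018-10-21.
Adding -14 months to 2018-10-21 gives 2017-08-21.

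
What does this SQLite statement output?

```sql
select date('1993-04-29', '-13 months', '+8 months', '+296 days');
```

Adding -13 months to 1993-04-29 gives 1992-03-29.
Adding +8 months to 1992-03-29 gives 1992-11-29.
Applying '+296 days' to 1992-11-29: counting 296 days forward gives 1993-09-21.

1993-09-21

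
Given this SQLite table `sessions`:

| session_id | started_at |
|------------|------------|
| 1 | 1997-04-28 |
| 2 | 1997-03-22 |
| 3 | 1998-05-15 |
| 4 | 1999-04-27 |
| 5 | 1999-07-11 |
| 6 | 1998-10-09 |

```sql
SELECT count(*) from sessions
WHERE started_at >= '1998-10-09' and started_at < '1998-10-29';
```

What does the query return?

Rows in [1998-10-09, 1998-10-29): 1998-10-09 → 1 row.

1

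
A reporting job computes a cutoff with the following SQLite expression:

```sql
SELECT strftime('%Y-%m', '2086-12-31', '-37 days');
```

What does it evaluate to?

First apply '-37 days': 2086-12-31 → 2086-11-24.
`%Y-%m` extracts the year-month: 2086-11.

2086-11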